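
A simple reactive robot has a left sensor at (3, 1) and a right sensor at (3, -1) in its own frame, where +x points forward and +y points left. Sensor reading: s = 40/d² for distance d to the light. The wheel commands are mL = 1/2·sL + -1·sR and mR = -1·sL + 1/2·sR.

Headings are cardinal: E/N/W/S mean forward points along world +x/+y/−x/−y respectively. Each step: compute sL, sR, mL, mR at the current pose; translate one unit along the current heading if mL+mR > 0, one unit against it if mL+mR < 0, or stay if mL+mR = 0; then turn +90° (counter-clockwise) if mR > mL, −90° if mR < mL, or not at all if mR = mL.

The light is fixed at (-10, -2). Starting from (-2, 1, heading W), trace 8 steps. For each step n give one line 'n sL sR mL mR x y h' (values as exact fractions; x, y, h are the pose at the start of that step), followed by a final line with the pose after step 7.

0 40/29 40/41 -340/1189 -1060/1189 -2 1 W
1 2/5 5/17 -8/85 -43/170 -1 1 N
2 40/153 8/29 -644/4437 -548/4437 -1 0 E
3 20/37 20/53 -210/1961 -690/1961 -2 0 N
4 8/25 40/121 -516/3025 -468/3025 -2 -1 E
5 10/13 1/2 -3/26 -27/52 -3 -1 N
6 40/101 40/101 -20/101 -20/101 -3 -2 E
7 20/41 20/41 -10/41 -10/41 -4 -2 E
final -5 -2 E

n=0: pose=(-2,1,W); sL=40/29, sR=40/41; mL=-340/1189, mR=-1060/1189; mL+mR=-1400/1189 → advance -1; mR−mL=-720/1189 → turn -1·90°
n=1: pose=(-1,1,N); sL=2/5, sR=5/17; mL=-8/85, mR=-43/170; mL+mR=-59/170 → advance -1; mR−mL=-27/170 → turn -1·90°
n=2: pose=(-1,0,E); sL=40/153, sR=8/29; mL=-644/4437, mR=-548/4437; mL+mR=-1192/4437 → advance -1; mR−mL=32/1479 → turn +1·90°
n=3: pose=(-2,0,N); sL=20/37, sR=20/53; mL=-210/1961, mR=-690/1961; mL+mR=-900/1961 → advance -1; mR−mL=-480/1961 → turn -1·90°
n=4: pose=(-2,-1,E); sL=8/25, sR=40/121; mL=-516/3025, mR=-468/3025; mL+mR=-984/3025 → advance -1; mR−mL=48/3025 → turn +1·90°
n=5: pose=(-3,-1,N); sL=10/13, sR=1/2; mL=-3/26, mR=-27/52; mL+mR=-33/52 → advance -1; mR−mL=-21/52 → turn -1·90°
n=6: pose=(-3,-2,E); sL=40/101, sR=40/101; mL=-20/101, mR=-20/101; mL+mR=-40/101 → advance -1; mR−mL=0 → turn +0·90°
n=7: pose=(-4,-2,E); sL=20/41, sR=20/41; mL=-10/41, mR=-10/41; mL+mR=-20/41 → advance -1; mR−mL=0 → turn +0·90°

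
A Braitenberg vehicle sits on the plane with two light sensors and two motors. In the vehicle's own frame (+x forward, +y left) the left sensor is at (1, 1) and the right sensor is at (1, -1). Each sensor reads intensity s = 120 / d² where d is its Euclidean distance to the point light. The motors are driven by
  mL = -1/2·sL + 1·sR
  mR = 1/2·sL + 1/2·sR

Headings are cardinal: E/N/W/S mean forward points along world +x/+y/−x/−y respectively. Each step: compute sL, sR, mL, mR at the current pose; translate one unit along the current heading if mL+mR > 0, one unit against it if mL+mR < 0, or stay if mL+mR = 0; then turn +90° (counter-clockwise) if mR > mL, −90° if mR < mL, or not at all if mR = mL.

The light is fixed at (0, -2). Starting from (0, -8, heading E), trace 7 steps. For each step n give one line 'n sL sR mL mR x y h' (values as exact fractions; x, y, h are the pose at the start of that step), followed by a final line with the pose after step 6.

n=0: pose=(0,-8,E); sL=60/13, sR=12/5; mL=6/65, mR=228/65; mL+mR=18/5 → advance +1; mR−mL=222/65 → turn +1·90°
n=1: pose=(1,-8,N); sL=24/5, sR=120/29; mL=252/145, mR=648/145; mL+mR=180/29 → advance +1; mR−mL=396/145 → turn +1·90°
n=2: pose=(1,-7,W); sL=10/3, sR=15/2; mL=35/6, mR=65/12; mL+mR=45/4 → advance +1; mR−mL=-5/12 → turn -1·90°
n=3: pose=(0,-7,N); sL=120/17, sR=120/17; mL=60/17, mR=120/17; mL+mR=180/17 → advance +1; mR−mL=60/17 → turn +1·90°
n=4: pose=(0,-6,W); sL=60/13, sR=12; mL=126/13, mR=108/13; mL+mR=18 → advance +1; mR−mL=-18/13 → turn -1·90°
n=5: pose=(-1,-6,N); sL=120/13, sR=40/3; mL=340/39, mR=440/39; mL+mR=20 → advance +1; mR−mL=100/39 → turn +1·90°
n=6: pose=(-1,-5,W); sL=6, sR=15; mL=12, mR=21/2; mL+mR=45/2 → advance +1; mR−mL=-3/2 → turn -1·90°

0 60/13 12/5 6/65 228/65 0 -8 E
1 24/5 120/29 252/145 648/145 1 -8 N
2 10/3 15/2 35/6 65/12 1 -7 W
3 120/17 120/17 60/17 120/17 0 -7 N
4 60/13 12 126/13 108/13 0 -6 W
5 120/13 40/3 340/39 440/39 -1 -6 N
6 6 15 12 21/2 -1 -5 W
final -2 -5 N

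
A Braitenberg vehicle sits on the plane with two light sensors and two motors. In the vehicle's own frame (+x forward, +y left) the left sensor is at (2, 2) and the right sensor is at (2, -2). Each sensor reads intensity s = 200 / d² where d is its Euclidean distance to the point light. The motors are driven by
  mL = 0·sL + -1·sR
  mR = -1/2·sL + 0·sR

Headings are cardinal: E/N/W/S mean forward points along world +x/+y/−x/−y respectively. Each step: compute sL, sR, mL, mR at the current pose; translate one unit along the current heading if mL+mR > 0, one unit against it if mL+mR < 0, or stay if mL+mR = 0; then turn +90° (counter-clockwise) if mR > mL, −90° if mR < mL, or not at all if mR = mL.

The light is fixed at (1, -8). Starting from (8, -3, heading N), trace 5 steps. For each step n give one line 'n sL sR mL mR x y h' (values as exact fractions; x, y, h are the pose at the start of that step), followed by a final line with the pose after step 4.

0 100/37 20/13 -20/13 -50/37 8 -3 N
1 200/29 200/61 -200/61 -100/29 8 -4 W
2 25/9 25/17 -25/17 -25/18 9 -4 N
3 200/37 200/61 -200/61 -100/37 9 -5 W
4 100/61 4 -4 -50/61 10 -5 S
final 10 -4 E

n=0: pose=(8,-3,N); sL=100/37, sR=20/13; mL=-20/13, mR=-50/37; mL+mR=-1390/481 → advance -1; mR−mL=90/481 → turn +1·90°
n=1: pose=(8,-4,W); sL=200/29, sR=200/61; mL=-200/61, mR=-100/29; mL+mR=-11900/1769 → advance -1; mR−mL=-300/1769 → turn -1·90°
n=2: pose=(9,-4,N); sL=25/9, sR=25/17; mL=-25/17, mR=-25/18; mL+mR=-875/306 → advance -1; mR−mL=25/306 → turn +1·90°
n=3: pose=(9,-5,W); sL=200/37, sR=200/61; mL=-200/61, mR=-100/37; mL+mR=-13500/2257 → advance -1; mR−mL=1300/2257 → turn +1·90°
n=4: pose=(10,-5,S); sL=100/61, sR=4; mL=-4, mR=-50/61; mL+mR=-294/61 → advance -1; mR−mL=194/61 → turn +1·90°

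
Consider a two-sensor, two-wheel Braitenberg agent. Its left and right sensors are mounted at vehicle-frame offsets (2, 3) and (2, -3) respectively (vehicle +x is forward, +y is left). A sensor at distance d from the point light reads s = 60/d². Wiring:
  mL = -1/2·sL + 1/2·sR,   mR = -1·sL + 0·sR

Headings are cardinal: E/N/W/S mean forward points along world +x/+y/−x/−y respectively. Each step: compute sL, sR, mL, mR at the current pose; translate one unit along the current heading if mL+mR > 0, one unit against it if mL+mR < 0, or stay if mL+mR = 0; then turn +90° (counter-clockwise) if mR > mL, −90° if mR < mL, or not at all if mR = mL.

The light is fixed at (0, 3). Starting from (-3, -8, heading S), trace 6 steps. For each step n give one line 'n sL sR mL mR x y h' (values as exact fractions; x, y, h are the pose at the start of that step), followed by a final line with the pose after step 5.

0 60/169 12/41 -216/6929 -60/169 -3 -8 S
1 30/97 30/37 900/3589 -30/97 -3 -7 W
2 60/89 12/13 144/1157 -60/89 -2 -7 N
3 15/16 15/49 -495/1568 -15/16 -2 -8 E
4 60/169 12/41 -216/6929 -60/169 -3 -8 S
5 30/97 30/37 900/3589 -30/97 -3 -7 W
final -2 -7 N

n=0: pose=(-3,-8,S); sL=60/169, sR=12/41; mL=-216/6929, mR=-60/169; mL+mR=-2676/6929 → advance -1; mR−mL=-2244/6929 → turn -1·90°
n=1: pose=(-3,-7,W); sL=30/97, sR=30/37; mL=900/3589, mR=-30/97; mL+mR=-210/3589 → advance -1; mR−mL=-2010/3589 → turn -1·90°
n=2: pose=(-2,-7,N); sL=60/89, sR=12/13; mL=144/1157, mR=-60/89; mL+mR=-636/1157 → advance -1; mR−mL=-924/1157 → turn -1·90°
n=3: pose=(-2,-8,E); sL=15/16, sR=15/49; mL=-495/1568, mR=-15/16; mL+mR=-1965/1568 → advance -1; mR−mL=-975/1568 → turn -1·90°
n=4: pose=(-3,-8,S); sL=60/169, sR=12/41; mL=-216/6929, mR=-60/169; mL+mR=-2676/6929 → advance -1; mR−mL=-2244/6929 → turn -1·90°
n=5: pose=(-3,-7,W); sL=30/97, sR=30/37; mL=900/3589, mR=-30/97; mL+mR=-210/3589 → advance -1; mR−mL=-2010/3589 → turn -1·90°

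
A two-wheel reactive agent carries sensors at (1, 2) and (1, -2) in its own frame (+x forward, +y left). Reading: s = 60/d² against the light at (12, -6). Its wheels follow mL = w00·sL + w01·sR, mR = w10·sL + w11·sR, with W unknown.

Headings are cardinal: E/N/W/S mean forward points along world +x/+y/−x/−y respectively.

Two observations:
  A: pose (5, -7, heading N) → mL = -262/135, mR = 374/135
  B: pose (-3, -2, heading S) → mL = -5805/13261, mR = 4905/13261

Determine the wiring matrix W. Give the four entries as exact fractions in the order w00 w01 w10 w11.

-1 -1/2 1/2 1

obs A: pose=(5,-7,N) → sL=20/27, sR=12/5, mL=-262/135, mR=374/135
obs B: pose=(-3,-2,S) → sL=30/89, sR=30/149, mL=-5805/13261, mR=4905/13261
sensor matrix S = [[20/27, 12/5], [30/89, 30/149]]; det S = -78752/119349
solve [mL_A; mL_B] = S·[w00; w01] and [mR_A; mR_B] = S·[w10; w11]:
  w00 = -1, w01 = -1/2, w10 = 1/2, w11 = 1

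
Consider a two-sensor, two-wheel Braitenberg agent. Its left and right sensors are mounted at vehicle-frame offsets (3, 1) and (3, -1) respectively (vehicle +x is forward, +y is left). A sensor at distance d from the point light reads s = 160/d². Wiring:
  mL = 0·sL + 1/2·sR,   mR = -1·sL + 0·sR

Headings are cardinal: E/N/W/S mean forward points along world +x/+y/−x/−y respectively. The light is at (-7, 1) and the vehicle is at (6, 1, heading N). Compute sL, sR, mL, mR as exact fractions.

160/153 32/41 16/41 -160/153

left sensor world pos  = (5, 4); dL² = 153
right sensor world pos = (7, 4); dR² = 205
sL = 160/153 = 160/153
sR = 160/205 = 32/41
mL = 0·sL + 1/2·sR = 16/41
mR = -1·sL + 0·sR = -160/153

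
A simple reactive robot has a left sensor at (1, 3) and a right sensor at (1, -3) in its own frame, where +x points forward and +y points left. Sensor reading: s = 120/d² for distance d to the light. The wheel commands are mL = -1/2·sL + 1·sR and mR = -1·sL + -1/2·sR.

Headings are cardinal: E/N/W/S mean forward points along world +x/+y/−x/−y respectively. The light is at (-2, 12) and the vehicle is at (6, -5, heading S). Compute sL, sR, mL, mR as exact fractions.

24/89 120/349 6492/31061 -13716/31061

left sensor world pos  = (9, -6); dL² = 445
right sensor world pos = (3, -6); dR² = 349
sL = 120/445 = 24/89
sR = 120/349 = 120/349
mL = -1/2·sL + 1·sR = 6492/31061
mR = -1·sL + -1/2·sR = -13716/31061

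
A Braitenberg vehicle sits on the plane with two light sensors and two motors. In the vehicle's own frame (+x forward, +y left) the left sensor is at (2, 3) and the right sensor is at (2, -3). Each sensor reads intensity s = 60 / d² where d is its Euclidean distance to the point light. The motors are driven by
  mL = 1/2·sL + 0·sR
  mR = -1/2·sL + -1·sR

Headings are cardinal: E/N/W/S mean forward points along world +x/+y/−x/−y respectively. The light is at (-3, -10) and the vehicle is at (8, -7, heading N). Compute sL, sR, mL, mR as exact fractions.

60/89 60/221 30/89 -11970/19669

left sensor world pos  = (5, -5); dL² = 89
right sensor world pos = (11, -5); dR² = 221
sL = 60/89 = 60/89
sR = 60/221 = 60/221
mL = 1/2·sL + 0·sR = 30/89
mR = -1/2·sL + -1·sR = -11970/19669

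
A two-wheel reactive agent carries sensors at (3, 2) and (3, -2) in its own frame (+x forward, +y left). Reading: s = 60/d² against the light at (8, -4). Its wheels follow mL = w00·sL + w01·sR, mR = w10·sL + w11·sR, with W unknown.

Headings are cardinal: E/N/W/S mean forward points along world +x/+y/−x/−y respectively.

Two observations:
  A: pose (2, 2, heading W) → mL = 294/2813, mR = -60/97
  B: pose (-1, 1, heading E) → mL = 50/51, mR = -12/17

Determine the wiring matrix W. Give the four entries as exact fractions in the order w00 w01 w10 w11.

-1/2 1 -1 0

obs A: pose=(2,2,W) → sL=60/97, sR=12/29, mL=294/2813, mR=-60/97
obs B: pose=(-1,1,E) → sL=12/17, sR=4/3, mL=50/51, mR=-12/17
sensor matrix S = [[60/97, 12/29], [12/17, 4/3]]; det S = 25472/47821
solve [mL_A; mL_B] = S·[w00; w01] and [mR_A; mR_B] = S·[w10; w11]:
  w00 = -1/2, w01 = 1, w10 = -1, w11 = 0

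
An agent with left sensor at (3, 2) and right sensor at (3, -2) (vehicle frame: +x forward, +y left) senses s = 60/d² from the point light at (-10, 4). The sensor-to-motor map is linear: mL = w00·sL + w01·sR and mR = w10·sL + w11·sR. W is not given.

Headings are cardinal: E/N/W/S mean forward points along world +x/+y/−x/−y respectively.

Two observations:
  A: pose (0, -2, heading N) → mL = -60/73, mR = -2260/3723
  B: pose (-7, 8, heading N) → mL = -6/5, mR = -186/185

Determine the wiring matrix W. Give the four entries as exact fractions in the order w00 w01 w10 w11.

-1 0 -1/2 -1/2

obs A: pose=(0,-2,N) → sL=60/73, sR=20/51, mL=-60/73, mR=-2260/3723
obs B: pose=(-7,8,N) → sL=6/5, sR=30/37, mL=-6/5, mR=-186/185
sensor matrix S = [[60/73, 20/51], [6/5, 30/37]]; det S = 8992/45917
solve [mL_A; mL_B] = S·[w00; w01] and [mR_A; mR_B] = S·[w10; w11]:
  w00 = -1, w01 = 0, w10 = -1/2, w11 = -1/2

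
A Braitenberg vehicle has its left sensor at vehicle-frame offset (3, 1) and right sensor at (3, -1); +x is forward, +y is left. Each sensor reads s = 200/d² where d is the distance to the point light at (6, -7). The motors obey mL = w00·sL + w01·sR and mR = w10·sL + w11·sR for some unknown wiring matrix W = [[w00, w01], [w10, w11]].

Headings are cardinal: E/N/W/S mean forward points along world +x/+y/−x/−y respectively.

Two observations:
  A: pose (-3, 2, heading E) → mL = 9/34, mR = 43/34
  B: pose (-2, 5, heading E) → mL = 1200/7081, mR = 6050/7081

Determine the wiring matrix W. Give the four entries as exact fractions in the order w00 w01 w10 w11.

obs A: pose=(-3,2,E) → sL=25/17, sR=2, mL=9/34, mR=43/34
obs B: pose=(-2,5,E) → sL=100/97, sR=100/73, mL=1200/7081, mR=6050/7081
sensor matrix S = [[25/17, 2], [100/97, 100/73]]; det S = -5700/120377
solve [mL_A; mL_B] = S·[w00; w01] and [mR_A; mR_B] = S·[w10; w11]:
  w00 = -1/2, w01 = 1/2, w10 = -1/2, w11 = 1

-1/2 1/2 -1/2 1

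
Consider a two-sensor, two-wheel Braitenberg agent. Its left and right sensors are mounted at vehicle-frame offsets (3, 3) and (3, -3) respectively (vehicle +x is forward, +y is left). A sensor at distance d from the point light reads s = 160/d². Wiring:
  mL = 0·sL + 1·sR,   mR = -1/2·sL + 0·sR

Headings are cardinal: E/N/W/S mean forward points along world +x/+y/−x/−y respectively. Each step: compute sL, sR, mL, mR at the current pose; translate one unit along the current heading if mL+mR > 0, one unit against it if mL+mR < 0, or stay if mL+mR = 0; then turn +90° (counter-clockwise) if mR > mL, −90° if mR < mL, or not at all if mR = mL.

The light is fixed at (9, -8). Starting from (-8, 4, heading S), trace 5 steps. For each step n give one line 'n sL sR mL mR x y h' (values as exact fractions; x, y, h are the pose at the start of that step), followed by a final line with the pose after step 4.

n=0: pose=(-8,4,S); sL=160/277, sR=160/481; mL=160/481, mR=-80/277; mL+mR=5840/133237 → advance +1; mR−mL=-82800/133237 → turn -1·90°
n=1: pose=(-8,3,W); sL=10/29, sR=40/149; mL=40/149, mR=-5/29; mL+mR=415/4321 → advance +1; mR−mL=-1905/4321 → turn -1·90°
n=2: pose=(-9,3,N); sL=160/637, sR=160/421; mL=160/421, mR=-80/637; mL+mR=68240/268177 → advance +1; mR−mL=-135600/268177 → turn -1·90°
n=3: pose=(-9,4,E); sL=16/45, sR=80/153; mL=80/153, mR=-8/45; mL+mR=88/255 → advance +1; mR−mL=-536/765 → turn -1·90°
n=4: pose=(-8,4,S); sL=160/277, sR=160/481; mL=160/481, mR=-80/277; mL+mR=5840/133237 → advance +1; mR−mL=-82800/133237 → turn -1·90°

0 160/277 160/481 160/481 -80/277 -8 4 S
1 10/29 40/149 40/149 -5/29 -8 3 W
2 160/637 160/421 160/421 -80/637 -9 3 N
3 16/45 80/153 80/153 -8/45 -9 4 E
4 160/277 160/481 160/481 -80/277 -8 4 S
final -8 3 W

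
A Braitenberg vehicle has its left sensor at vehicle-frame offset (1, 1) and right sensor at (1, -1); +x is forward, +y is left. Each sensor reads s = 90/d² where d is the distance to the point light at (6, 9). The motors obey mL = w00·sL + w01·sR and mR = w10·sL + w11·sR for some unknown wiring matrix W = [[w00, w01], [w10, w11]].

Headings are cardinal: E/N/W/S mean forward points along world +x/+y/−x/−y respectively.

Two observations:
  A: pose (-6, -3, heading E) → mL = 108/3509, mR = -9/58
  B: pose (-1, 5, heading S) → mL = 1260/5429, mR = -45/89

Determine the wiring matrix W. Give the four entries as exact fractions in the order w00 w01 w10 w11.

1/2 -1/2 0 -1/2

obs A: pose=(-6,-3,E) → sL=45/121, sR=9/29, mL=108/3509, mR=-9/58
obs B: pose=(-1,5,S) → sL=90/61, sR=90/89, mL=1260/5429, mR=-45/89
sensor matrix S = [[45/121, 9/29], [90/61, 90/89]]; det S = -1558440/19050361
solve [mL_A; mL_B] = S·[w00; w01] and [mR_A; mR_B] = S·[w10; w11]:
  w00 = 1/2, w01 = -1/2, w10 = 0, w11 = -1/2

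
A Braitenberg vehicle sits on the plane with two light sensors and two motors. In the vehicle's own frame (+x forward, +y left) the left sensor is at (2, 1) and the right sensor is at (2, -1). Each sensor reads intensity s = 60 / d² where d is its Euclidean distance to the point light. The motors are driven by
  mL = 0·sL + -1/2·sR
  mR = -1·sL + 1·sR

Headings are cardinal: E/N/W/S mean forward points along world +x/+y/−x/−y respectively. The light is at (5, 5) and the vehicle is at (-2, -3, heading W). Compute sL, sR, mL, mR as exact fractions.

10/27 6/13 -3/13 32/351

left sensor world pos  = (-4, -4); dL² = 162
right sensor world pos = (-4, -2); dR² = 130
sL = 60/162 = 10/27
sR = 60/130 = 6/13
mL = 0·sL + -1/2·sR = -3/13
mR = -1·sL + 1·sR = 32/351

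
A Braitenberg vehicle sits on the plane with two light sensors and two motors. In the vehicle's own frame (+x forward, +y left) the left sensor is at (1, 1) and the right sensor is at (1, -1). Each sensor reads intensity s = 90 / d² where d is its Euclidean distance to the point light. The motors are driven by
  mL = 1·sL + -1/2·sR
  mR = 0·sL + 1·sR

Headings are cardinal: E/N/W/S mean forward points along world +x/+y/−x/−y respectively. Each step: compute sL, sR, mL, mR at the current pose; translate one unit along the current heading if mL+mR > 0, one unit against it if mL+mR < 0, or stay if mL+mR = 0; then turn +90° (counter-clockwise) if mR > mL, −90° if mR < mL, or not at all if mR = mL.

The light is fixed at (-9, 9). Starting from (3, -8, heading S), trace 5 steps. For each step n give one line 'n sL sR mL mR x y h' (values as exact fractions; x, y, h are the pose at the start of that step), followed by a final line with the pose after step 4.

n=0: pose=(3,-8,S); sL=90/493, sR=18/89; mL=3573/43877, mR=18/89; mL+mR=12447/43877 → advance +1; mR−mL=5301/43877 → turn +1·90°
n=1: pose=(3,-9,E); sL=45/229, sR=9/53; mL=2709/24274, mR=9/53; mL+mR=6831/24274 → advance +1; mR−mL=1413/24274 → turn +1·90°
n=2: pose=(4,-9,N); sL=90/433, sR=18/97; mL=4833/42001, mR=18/97; mL+mR=12627/42001 → advance +1; mR−mL=2961/42001 → turn +1·90°
n=3: pose=(4,-8,W); sL=5/26, sR=9/40; mL=83/1040, mR=9/40; mL+mR=317/1040 → advance +1; mR−mL=151/1040 → turn +1·90°
n=4: pose=(3,-8,S); sL=90/493, sR=18/89; mL=3573/43877, mR=18/89; mL+mR=12447/43877 → advance +1; mR−mL=5301/43877 → turn +1·90°

0 90/493 18/89 3573/43877 18/89 3 -8 S
1 45/229 9/53 2709/24274 9/53 3 -9 E
2 90/433 18/97 4833/42001 18/97 4 -9 N
3 5/26 9/40 83/1040 9/40 4 -8 W
4 90/493 18/89 3573/43877 18/89 3 -8 S
final 3 -9 E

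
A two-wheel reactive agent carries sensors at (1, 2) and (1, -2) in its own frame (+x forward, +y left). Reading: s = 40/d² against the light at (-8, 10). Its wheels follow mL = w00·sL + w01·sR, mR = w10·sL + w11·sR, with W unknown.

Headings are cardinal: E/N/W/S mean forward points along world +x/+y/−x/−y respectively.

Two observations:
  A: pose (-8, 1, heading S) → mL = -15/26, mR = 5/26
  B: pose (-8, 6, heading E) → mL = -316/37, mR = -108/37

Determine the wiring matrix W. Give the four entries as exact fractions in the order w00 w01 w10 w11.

-1 -1/2 -1/2 1

obs A: pose=(-8,1,S) → sL=5/13, sR=5/13, mL=-15/26, mR=5/26
obs B: pose=(-8,6,E) → sL=8, sR=40/37, mL=-316/37, mR=-108/37
sensor matrix S = [[5/13, 5/13], [8, 40/37]]; det S = -1280/481
solve [mL_A; mL_B] = S·[w00; w01] and [mR_A; mR_B] = S·[w10; w11]:
  w00 = -1, w01 = -1/2, w10 = -1/2, w11 = 1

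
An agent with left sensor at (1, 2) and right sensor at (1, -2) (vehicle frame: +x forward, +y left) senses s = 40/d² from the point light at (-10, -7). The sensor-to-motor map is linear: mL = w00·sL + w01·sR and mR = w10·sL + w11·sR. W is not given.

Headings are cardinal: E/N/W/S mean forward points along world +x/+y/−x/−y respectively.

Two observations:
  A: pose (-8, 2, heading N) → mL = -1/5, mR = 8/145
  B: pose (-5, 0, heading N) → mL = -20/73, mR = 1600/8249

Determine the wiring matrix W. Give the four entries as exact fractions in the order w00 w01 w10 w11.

obs A: pose=(-8,2,N) → sL=2/5, sR=10/29, mL=-1/5, mR=8/145
obs B: pose=(-5,0,N) → sL=40/73, sR=40/113, mL=-20/73, mR=1600/8249
sensor matrix S = [[2/5, 10/29], [40/73, 40/113]]; det S = -11328/239221
solve [mL_A; mL_B] = S·[w00; w01] and [mR_A; mR_B] = S·[w10; w11]:
  w00 = -1/2, w01 = 0, w10 = 1, w11 = -1

-1/2 0 1 -1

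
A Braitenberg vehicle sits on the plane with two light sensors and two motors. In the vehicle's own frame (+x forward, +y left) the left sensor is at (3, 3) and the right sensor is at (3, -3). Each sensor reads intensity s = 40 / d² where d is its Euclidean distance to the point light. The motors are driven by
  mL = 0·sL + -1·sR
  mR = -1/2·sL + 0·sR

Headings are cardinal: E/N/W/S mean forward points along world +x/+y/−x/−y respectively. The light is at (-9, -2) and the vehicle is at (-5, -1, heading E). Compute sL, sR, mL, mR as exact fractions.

8/13 40/53 -40/53 -4/13

left sensor world pos  = (-2, 2); dL² = 65
right sensor world pos = (-2, -4); dR² = 53
sL = 40/65 = 8/13
sR = 40/53 = 40/53
mL = 0·sL + -1·sR = -40/53
mR = -1/2·sL + 0·sR = -4/13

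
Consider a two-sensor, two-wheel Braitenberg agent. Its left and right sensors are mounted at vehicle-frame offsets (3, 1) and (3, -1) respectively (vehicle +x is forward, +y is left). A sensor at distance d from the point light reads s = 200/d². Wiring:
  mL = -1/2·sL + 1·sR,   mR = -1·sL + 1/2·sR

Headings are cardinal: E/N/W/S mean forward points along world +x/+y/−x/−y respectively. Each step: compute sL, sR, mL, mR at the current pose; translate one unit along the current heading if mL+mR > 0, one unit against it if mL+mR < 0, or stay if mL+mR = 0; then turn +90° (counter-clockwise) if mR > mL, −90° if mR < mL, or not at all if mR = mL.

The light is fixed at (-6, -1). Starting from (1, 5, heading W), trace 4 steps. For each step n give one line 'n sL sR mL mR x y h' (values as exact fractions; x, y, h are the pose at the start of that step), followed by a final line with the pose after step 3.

0 200/41 40/13 340/533 -1780/533 1 5 W
1 20/13 100/81 490/1053 -970/1053 2 5 N
2 200/157 200/137 17700/21509 -11700/21509 2 4 E
3 25/13 50/17 875/442 -100/221 3 4 S
final 3 3 W

n=0: pose=(1,5,W); sL=200/41, sR=40/13; mL=340/533, mR=-1780/533; mL+mR=-1440/533 → advance -1; mR−mL=-2120/533 → turn -1·90°
n=1: pose=(2,5,N); sL=20/13, sR=100/81; mL=490/1053, mR=-970/1053; mL+mR=-160/351 → advance -1; mR−mL=-1460/1053 → turn -1·90°
n=2: pose=(2,4,E); sL=200/157, sR=200/137; mL=17700/21509, mR=-11700/21509; mL+mR=6000/21509 → advance +1; mR−mL=-29400/21509 → turn -1·90°
n=3: pose=(3,4,S); sL=25/13, sR=50/17; mL=875/442, mR=-100/221; mL+mR=675/442 → advance +1; mR−mL=-1075/442 → turn -1·90°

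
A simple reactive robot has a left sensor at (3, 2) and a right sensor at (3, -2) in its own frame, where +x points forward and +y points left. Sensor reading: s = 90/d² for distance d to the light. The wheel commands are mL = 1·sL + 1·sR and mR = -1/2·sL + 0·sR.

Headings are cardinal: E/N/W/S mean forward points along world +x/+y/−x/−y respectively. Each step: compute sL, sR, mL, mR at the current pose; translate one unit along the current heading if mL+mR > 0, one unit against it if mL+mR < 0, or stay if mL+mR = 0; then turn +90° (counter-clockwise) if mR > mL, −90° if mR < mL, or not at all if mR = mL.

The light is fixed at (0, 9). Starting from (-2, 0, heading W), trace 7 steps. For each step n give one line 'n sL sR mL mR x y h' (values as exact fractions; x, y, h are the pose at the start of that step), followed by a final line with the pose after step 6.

0 45/73 45/37 4950/2701 -45/146 -2 0 W
1 90/61 90/37 8820/2257 -45/61 -3 0 N
2 5/2 9/10 17/5 -5/4 -3 1 E
3 90/121 90/137 23220/16577 -45/121 -2 1 S
4 45/73 45/37 4950/2701 -45/146 -2 0 W
5 90/61 90/37 8820/2257 -45/61 -3 0 N
6 5/2 9/10 17/5 -5/4 -3 1 E
final -2 1 S

n=0: pose=(-2,0,W); sL=45/73, sR=45/37; mL=4950/2701, mR=-45/146; mL+mR=8235/5402 → advance +1; mR−mL=-11565/5402 → turn -1·90°
n=1: pose=(-3,0,N); sL=90/61, sR=90/37; mL=8820/2257, mR=-45/61; mL+mR=7155/2257 → advance +1; mR−mL=-10485/2257 → turn -1·90°
n=2: pose=(-3,1,E); sL=5/2, sR=9/10; mL=17/5, mR=-5/4; mL+mR=43/20 → advance +1; mR−mL=-93/20 → turn -1·90°
n=3: pose=(-2,1,S); sL=90/121, sR=90/137; mL=23220/16577, mR=-45/121; mL+mR=17055/16577 → advance +1; mR−mL=-29385/16577 → turn -1·90°
n=4: pose=(-2,0,W); sL=45/73, sR=45/37; mL=4950/2701, mR=-45/146; mL+mR=8235/5402 → advance +1; mR−mL=-11565/5402 → turn -1·90°
n=5: pose=(-3,0,N); sL=90/61, sR=90/37; mL=8820/2257, mR=-45/61; mL+mR=7155/2257 → advance +1; mR−mL=-10485/2257 → turn -1·90°
n=6: pose=(-3,1,E); sL=5/2, sR=9/10; mL=17/5, mR=-5/4; mL+mR=43/20 → advance +1; mR−mL=-93/20 → turn -1·90°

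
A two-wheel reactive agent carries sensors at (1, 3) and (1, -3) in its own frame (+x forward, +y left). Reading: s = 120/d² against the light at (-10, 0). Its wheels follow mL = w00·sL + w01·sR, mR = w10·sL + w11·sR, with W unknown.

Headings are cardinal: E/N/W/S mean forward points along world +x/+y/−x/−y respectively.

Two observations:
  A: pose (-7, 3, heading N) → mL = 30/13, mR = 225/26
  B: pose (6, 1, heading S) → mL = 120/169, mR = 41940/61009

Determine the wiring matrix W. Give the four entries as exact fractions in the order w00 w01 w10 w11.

obs A: pose=(-7,3,N) → sL=15/2, sR=30/13, mL=30/13, mR=225/26
obs B: pose=(6,1,S) → sL=120/361, sR=120/169, mL=120/169, mR=41940/61009
sensor matrix S = [[15/2, 30/13], [120/361, 120/169]]; det S = 278100/61009
solve [mL_A; mL_B] = S·[w00; w01] and [mR_A; mR_B] = S·[w10; w11]:
  w00 = 0, w01 = 1, w10 = 1, w11 = 1/2

0 1 1 1/2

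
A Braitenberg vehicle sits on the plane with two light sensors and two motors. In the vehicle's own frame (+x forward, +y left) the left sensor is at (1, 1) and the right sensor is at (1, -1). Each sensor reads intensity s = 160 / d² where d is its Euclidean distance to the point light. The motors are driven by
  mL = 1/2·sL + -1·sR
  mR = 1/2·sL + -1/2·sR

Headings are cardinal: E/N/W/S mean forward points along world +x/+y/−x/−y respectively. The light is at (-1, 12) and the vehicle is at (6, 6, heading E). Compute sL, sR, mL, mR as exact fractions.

160/89 160/113 -5200/10057 1920/10057

left sensor world pos  = (7, 7); dL² = 89
right sensor world pos = (7, 5); dR² = 113
sL = 160/89 = 160/89
sR = 160/113 = 160/113
mL = 1/2·sL + -1·sR = -5200/10057
mR = 1/2·sL + -1/2·sR = 1920/10057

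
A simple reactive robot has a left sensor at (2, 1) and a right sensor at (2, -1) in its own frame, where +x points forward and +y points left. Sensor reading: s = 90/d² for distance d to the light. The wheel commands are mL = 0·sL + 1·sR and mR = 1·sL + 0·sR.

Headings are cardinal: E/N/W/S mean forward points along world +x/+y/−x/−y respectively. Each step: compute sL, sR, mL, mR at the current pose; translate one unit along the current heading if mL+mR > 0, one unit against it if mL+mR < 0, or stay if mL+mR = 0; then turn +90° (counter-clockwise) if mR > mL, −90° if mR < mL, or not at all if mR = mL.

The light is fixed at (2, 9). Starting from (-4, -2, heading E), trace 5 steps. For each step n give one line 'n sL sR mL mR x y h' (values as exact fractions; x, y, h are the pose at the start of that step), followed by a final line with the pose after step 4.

0 45/58 9/16 9/16 45/58 -4 -2 E
1 10/13 90/97 90/97 10/13 -3 -2 N
2 1 9/13 9/13 1 -3 -1 E
3 90/89 90/73 90/73 90/89 -2 -1 N
4 45/34 45/52 45/52 45/34 -2 0 E
final -1 0 N

n=0: pose=(-4,-2,E); sL=45/58, sR=9/16; mL=9/16, mR=45/58; mL+mR=621/464 → advance +1; mR−mL=99/464 → turn +1·90°
n=1: pose=(-3,-2,N); sL=10/13, sR=90/97; mL=90/97, mR=10/13; mL+mR=2140/1261 → advance +1; mR−mL=-200/1261 → turn -1·90°
n=2: pose=(-3,-1,E); sL=1, sR=9/13; mL=9/13, mR=1; mL+mR=22/13 → advance +1; mR−mL=4/13 → turn +1·90°
n=3: pose=(-2,-1,N); sL=90/89, sR=90/73; mL=90/73, mR=90/89; mL+mR=14580/6497 → advance +1; mR−mL=-1440/6497 → turn -1·90°
n=4: pose=(-2,0,E); sL=45/34, sR=45/52; mL=45/52, mR=45/34; mL+mR=1935/884 → advance +1; mR−mL=405/884 → turn +1·90°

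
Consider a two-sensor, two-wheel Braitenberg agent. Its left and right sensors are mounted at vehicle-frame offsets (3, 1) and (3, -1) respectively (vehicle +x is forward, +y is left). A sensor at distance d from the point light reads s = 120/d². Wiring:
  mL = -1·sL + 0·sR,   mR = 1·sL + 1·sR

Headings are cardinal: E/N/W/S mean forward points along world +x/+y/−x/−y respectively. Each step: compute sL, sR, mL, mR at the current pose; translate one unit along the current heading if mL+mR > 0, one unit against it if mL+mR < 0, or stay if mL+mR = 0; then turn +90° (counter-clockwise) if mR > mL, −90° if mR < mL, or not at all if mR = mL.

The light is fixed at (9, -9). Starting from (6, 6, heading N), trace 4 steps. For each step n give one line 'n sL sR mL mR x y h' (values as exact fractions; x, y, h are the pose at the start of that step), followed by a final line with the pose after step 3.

0 6/17 15/41 -6/17 501/697 6 6 N
1 40/87 24/65 -40/87 4688/5655 6 7 W
2 60/89 60/97 -60/89 11160/8633 5 7 S
3 120/257 120/197 -120/257 54480/50629 5 6 E
final 6 6 N

n=0: pose=(6,6,N); sL=6/17, sR=15/41; mL=-6/17, mR=501/697; mL+mR=15/41 → advance +1; mR−mL=747/697 → turn +1·90°
n=1: pose=(6,7,W); sL=40/87, sR=24/65; mL=-40/87, mR=4688/5655; mL+mR=24/65 → advance +1; mR−mL=7288/5655 → turn +1·90°
n=2: pose=(5,7,S); sL=60/89, sR=60/97; mL=-60/89, mR=11160/8633; mL+mR=60/97 → advance +1; mR−mL=16980/8633 → turn +1·90°
n=3: pose=(5,6,E); sL=120/257, sR=120/197; mL=-120/257, mR=54480/50629; mL+mR=120/197 → advance +1; mR−mL=78120/50629 → turn +1·90°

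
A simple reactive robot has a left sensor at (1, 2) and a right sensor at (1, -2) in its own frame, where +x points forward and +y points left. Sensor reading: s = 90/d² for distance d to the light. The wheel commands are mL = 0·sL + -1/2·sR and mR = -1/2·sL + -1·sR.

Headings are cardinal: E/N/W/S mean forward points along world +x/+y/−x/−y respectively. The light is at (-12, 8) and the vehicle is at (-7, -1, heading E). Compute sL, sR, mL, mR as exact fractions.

left sensor world pos  = (-6, 1); dL² = 85
right sensor world pos = (-6, -3); dR² = 157
sL = 90/85 = 18/17
sR = 90/157 = 90/157
mL = 0·sL + -1/2·sR = -45/157
mR = -1/2·sL + -1·sR = -2943/2669

18/17 90/157 -45/157 -2943/2669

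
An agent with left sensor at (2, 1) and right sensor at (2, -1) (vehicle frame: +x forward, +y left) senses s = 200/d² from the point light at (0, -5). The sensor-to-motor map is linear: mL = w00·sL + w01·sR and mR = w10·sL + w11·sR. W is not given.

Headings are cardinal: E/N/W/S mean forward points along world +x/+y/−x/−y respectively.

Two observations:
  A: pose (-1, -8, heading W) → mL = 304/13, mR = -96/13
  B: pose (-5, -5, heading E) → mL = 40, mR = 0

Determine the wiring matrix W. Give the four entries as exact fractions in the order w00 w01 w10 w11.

obs A: pose=(-1,-8,W) → sL=8, sR=200/13, mL=304/13, mR=-96/13
obs B: pose=(-5,-5,E) → sL=20, sR=20, mL=40, mR=0
sensor matrix S = [[8, 200/13], [20, 20]]; det S = -1920/13
solve [mL_A; mL_B] = S·[w00; w01] and [mR_A; mR_B] = S·[w10; w11]:
  w00 = 1, w01 = 1, w10 = 1, w11 = -1

1 1 1 -1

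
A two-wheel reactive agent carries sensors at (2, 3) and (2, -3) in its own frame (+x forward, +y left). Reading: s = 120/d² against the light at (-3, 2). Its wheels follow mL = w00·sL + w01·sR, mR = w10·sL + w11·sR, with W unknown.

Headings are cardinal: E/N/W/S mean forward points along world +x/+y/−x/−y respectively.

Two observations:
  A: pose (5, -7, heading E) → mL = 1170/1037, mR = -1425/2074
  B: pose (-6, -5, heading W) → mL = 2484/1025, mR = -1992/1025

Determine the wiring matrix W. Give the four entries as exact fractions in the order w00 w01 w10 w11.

1 1/2 -1/2 -1/2

obs A: pose=(5,-7,E) → sL=15/17, sR=30/61, mL=1170/1037, mR=-1425/2074
obs B: pose=(-6,-5,W) → sL=24/25, sR=120/41, mL=2484/1025, mR=-1992/1025
sensor matrix S = [[15/17, 30/61], [24/25, 120/41]]; det S = 448632/212585
solve [mL_A; mL_B] = S·[w00; w01] and [mR_A; mR_B] = S·[w10; w11]:
  w00 = 1, w01 = 1/2, w10 = -1/2, w11 = -1/2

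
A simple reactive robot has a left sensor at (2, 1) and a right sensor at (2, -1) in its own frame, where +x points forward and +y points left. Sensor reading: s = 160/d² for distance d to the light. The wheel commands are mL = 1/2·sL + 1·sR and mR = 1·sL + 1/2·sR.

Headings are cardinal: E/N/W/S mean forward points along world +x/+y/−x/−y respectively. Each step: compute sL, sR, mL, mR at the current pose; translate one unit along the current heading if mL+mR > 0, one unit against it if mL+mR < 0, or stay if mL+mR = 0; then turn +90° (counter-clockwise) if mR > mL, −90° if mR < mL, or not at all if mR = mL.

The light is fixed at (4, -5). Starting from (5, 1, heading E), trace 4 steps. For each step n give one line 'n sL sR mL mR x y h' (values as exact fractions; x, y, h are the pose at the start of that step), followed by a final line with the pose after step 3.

0 80/29 80/17 3000/493 2520/493 5 1 E
1 32/5 160/17 1072/85 944/85 6 1 S
2 10 40/9 85/9 110/9 6 0 W
3 160/13 160/9 2800/117 2480/117 5 0 S
final 5 -1 W

n=0: pose=(5,1,E); sL=80/29, sR=80/17; mL=3000/493, mR=2520/493; mL+mR=5520/493 → advance +1; mR−mL=-480/493 → turn -1·90°
n=1: pose=(6,1,S); sL=32/5, sR=160/17; mL=1072/85, mR=944/85; mL+mR=2016/85 → advance +1; mR−mL=-128/85 → turn -1·90°
n=2: pose=(6,0,W); sL=10, sR=40/9; mL=85/9, mR=110/9; mL+mR=65/3 → advance +1; mR−mL=25/9 → turn +1·90°
n=3: pose=(5,0,S); sL=160/13, sR=160/9; mL=2800/117, mR=2480/117; mL+mR=1760/39 → advance +1; mR−mL=-320/117 → turn -1·90°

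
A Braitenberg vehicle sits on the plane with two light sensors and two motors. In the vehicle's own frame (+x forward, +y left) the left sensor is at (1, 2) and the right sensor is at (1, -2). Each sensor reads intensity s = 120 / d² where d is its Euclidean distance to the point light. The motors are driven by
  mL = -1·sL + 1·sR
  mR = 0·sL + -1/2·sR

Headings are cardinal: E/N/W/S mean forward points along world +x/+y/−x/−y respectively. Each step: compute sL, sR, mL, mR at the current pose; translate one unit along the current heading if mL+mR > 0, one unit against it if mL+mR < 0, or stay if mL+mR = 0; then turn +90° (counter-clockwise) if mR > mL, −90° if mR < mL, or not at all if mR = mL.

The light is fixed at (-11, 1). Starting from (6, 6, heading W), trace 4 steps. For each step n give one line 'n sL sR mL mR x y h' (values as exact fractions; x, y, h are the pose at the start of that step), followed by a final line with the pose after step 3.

n=0: pose=(6,6,W); sL=24/53, sR=24/61; mL=-192/3233, mR=-12/61; mL+mR=-828/3233 → advance -1; mR−mL=-444/3233 → turn -1·90°
n=1: pose=(7,6,N); sL=30/73, sR=30/109; mL=-1080/7957, mR=-15/109; mL+mR=-2175/7957 → advance -1; mR−mL=-15/7957 → turn -1·90°
n=2: pose=(7,5,E); sL=120/397, sR=24/73; mL=768/28981, mR=-12/73; mL+mR=-3996/28981 → advance -1; mR−mL=-5532/28981 → turn -1·90°
n=3: pose=(6,5,S); sL=12/37, sR=20/39; mL=272/1443, mR=-10/39; mL+mR=-98/1443 → advance -1; mR−mL=-214/481 → turn -1·90°

0 24/53 24/61 -192/3233 -12/61 6 6 W
1 30/73 30/109 -1080/7957 -15/109 7 6 N
2 120/397 24/73 768/28981 -12/73 7 5 E
3 12/37 20/39 272/1443 -10/39 6 5 S
final 6 6 W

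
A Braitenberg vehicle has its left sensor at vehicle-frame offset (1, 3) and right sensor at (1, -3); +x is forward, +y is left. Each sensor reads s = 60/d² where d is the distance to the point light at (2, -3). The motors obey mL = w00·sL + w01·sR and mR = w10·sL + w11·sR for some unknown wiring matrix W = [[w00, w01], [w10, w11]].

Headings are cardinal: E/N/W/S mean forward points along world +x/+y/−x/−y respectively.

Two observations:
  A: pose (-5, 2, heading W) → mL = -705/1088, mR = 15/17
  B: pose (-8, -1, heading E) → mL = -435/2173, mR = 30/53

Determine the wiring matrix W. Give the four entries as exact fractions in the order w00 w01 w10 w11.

-1 1/2 1 0

obs A: pose=(-5,2,W) → sL=15/17, sR=15/32, mL=-705/1088, mR=15/17
obs B: pose=(-8,-1,E) → sL=30/53, sR=30/41, mL=-435/2173, mR=30/53
sensor matrix S = [[15/17, 15/32], [30/53, 30/41]]; det S = 224775/591056
solve [mL_A; mL_B] = S·[w00; w01] and [mR_A; mR_B] = S·[w10; w11]:
  w00 = -1, w01 = 1/2, w10 = 1, w11 = 0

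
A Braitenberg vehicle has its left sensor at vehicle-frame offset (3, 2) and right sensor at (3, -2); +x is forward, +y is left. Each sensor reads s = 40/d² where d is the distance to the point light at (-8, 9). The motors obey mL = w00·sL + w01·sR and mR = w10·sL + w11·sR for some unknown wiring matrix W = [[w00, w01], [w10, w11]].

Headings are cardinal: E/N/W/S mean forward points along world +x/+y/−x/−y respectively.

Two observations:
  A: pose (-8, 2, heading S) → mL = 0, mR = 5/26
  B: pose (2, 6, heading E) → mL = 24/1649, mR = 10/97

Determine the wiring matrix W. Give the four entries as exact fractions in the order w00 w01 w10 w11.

obs A: pose=(-8,2,S) → sL=5/13, sR=5/13, mL=0, mR=5/26
obs B: pose=(2,6,E) → sL=4/17, sR=20/97, mL=24/1649, mR=10/97
sensor matrix S = [[5/13, 5/13], [4/17, 20/97]]; det S = -240/21437
solve [mL_A; mL_B] = S·[w00; w01] and [mR_A; mR_B] = S·[w10; w11]:
  w00 = 1/2, w01 = -1/2, w10 = 0, w11 = 1/2

1/2 -1/2 0 1/2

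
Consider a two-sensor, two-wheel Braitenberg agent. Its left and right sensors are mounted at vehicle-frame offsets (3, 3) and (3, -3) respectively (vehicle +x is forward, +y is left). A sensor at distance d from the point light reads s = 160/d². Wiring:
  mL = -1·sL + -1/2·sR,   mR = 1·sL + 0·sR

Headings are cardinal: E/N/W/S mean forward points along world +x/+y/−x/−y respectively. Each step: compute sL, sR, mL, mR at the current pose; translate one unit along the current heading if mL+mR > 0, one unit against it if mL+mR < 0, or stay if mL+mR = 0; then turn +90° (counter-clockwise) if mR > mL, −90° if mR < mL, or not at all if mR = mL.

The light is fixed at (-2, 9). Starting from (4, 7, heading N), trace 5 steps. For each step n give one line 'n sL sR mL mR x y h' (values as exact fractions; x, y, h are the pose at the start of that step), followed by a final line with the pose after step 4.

n=0: pose=(4,7,N); sL=16, sR=80/41; mL=-696/41, mR=16; mL+mR=-40/41 → advance -1; mR−mL=1352/41 → turn +1·90°
n=1: pose=(4,6,W); sL=32/9, sR=160/9; mL=-112/9, mR=32/9; mL+mR=-80/9 → advance -1; mR−mL=16 → turn +1·90°
n=2: pose=(5,6,S); sL=20/17, sR=40/13; mL=-600/221, mR=20/17; mL+mR=-20/13 → advance -1; mR−mL=860/221 → turn +1·90°
n=3: pose=(5,7,E); sL=160/101, sR=32/25; mL=-5616/2525, mR=160/101; mL+mR=-16/25 → advance -1; mR−mL=9616/2525 → turn +1·90°
n=4: pose=(4,7,N); sL=16, sR=80/41; mL=-696/41, mR=16; mL+mR=-40/41 → advance -1; mR−mL=1352/41 → turn +1·90°

0 16 80/41 -696/41 16 4 7 N
1 32/9 160/9 -112/9 32/9 4 6 W
2 20/17 40/13 -600/221 20/17 5 6 S
3 160/101 32/25 -5616/2525 160/101 5 7 E
4 16 80/41 -696/41 16 4 7 N
final 4 6 W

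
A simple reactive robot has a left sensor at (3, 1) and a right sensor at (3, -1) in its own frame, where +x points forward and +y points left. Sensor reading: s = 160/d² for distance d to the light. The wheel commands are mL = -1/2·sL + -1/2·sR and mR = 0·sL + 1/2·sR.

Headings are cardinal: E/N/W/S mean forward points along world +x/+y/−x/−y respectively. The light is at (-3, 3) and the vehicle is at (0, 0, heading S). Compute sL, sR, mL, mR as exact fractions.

40/13 4 -46/13 2

left sensor world pos  = (1, -3); dL² = 52
right sensor world pos = (-1, -3); dR² = 40
sL = 160/52 = 40/13
sR = 160/40 = 4
mL = -1/2·sL + -1/2·sR = -46/13
mR = 0·sL + 1/2·sR = 2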